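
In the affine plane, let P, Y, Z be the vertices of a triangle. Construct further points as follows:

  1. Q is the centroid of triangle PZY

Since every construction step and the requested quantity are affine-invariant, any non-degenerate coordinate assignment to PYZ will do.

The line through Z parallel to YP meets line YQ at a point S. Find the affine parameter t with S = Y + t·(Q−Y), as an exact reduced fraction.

t = 3

Assign P = (0, 0), Y = (1, 0), Z = (0, 1) — the answer is frame-independent, so this choice is without loss of generality.
1. Q is the centroid of triangle PZY ⇒ Q = (1/3, 1/3)
through Z parallel to YP: direction (-1, 0); meets YQ at S = (-1, 1)
S = Y + t·(Q−Y) with t = 3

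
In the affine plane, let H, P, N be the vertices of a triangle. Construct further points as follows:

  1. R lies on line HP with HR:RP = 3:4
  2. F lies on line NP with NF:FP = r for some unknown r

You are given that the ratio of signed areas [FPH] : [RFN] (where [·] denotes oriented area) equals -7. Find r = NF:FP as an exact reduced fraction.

r = 1/4

Set H = (0, 0), P = (1, 0), N = (0, 1); any affine frame gives the same invariant.
1. R lies on line HP with HR:RP = 3:4 ⇒ R = (3/7, 0)
2. With NF:FP = r, write λ = r/(r+1) so F = N + λ·(P−N); F is affine-linear in λ
Every point depending on F is an affine combination of F and λ-independent points, so each such coordinate is linear in λ; the λ² term in each signed area is a multiple of (P−N)×(P−N) = 0, so 2·[FPH] and 2·[RFN] are each linear in λ. Evaluating at λ=0 and λ=1:
  2·[FPH] = λ − 1,   2·[RFN] = 4/7·λ
So [FPH]:[RFN] = (λ − 1) / (4/7·λ). Setting this equal to -7:
  λ − 1 = -7·(4/7·λ)  ⇒  λ = 1/5
Then r = λ/(1−λ) = (1/5)/(4/5) = 1/4. Check: with r = 1/4, F = (1/5, 4/5) and [FPH]:[RFN] = -7 as required.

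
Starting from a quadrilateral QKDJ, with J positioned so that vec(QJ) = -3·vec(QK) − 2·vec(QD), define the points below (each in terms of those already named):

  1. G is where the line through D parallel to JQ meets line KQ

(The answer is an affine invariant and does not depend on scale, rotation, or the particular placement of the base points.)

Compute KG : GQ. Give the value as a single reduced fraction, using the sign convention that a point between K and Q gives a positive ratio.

Choose coordinates Q = (0, 0), K = (1, 0), D = (0, 1), J = (-3, -2).
1. G is where the line through D parallel to JQ meets line KQ ⇒ G = (-3/2, 0)
G = K + t·(Q−K) with t = 5/2, so KG:GQ = t:(1−t) = 5/2:-3/2

KG:GQ = -5/3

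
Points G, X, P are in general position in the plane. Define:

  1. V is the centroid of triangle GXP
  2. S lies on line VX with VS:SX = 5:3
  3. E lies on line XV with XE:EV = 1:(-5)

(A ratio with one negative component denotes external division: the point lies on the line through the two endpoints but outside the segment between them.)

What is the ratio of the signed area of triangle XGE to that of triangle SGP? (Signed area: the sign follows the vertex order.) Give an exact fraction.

Set G = (0, 0), X = (1, 0), P = (0, 1); any affine frame gives the same invariant.
1. V is the centroid of triangle GXP ⇒ V = (1/3, 1/3)
2. S lies on line VX with VS:SX = 5:3 ⇒ S = (3/4, 1/8)
3. E lies on line XV with XE:EV = 1:(-5) ⇒ E = (7/6, -1/12)
2·[XGE] = 1/12, 2·[SGP] = -3/4
[XGE]:[SGP] = 1/12:-3/4 = -1/9

[XGE]:[SGP] = -1/9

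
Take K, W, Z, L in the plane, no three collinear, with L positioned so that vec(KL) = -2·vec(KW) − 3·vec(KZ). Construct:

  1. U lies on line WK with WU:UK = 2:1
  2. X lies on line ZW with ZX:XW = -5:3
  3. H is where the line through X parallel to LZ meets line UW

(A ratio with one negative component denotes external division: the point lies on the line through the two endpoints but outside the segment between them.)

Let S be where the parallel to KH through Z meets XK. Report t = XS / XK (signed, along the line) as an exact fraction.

Choose coordinates K = (0, 0), W = (1, 0), Z = (0, 1), L = (-2, -3).
1. U lies on line WK with WU:UK = 2:1 ⇒ U = (1/3, 0)
2. X lies on line ZW with ZX:XW = -5:3 ⇒ X = (5/2, -3/2)
3. H is where the line through X parallel to LZ meets line UW ⇒ H = (13/4, 0)
through Z parallel to KH: direction (13/4, 0); meets XK at S = (-5/3, 1)
S = X + t·(K−X) with t = 5/3

t = 5/3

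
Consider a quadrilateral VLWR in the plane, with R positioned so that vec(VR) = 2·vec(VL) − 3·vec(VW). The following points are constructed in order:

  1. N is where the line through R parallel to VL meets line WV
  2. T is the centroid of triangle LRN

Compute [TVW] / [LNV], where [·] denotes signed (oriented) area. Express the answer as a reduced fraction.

Set V = (0, 0), L = (1, 0), W = (0, 1), R = (2, -3); any affine frame gives the same invariant.
1. N is where the line through R parallel to VL meets line WV ⇒ N = (0, -3)
2. T is the centroid of triangle LRN ⇒ T = (1, -2)
2·[TVW] = -1, 2·[LNV] = -3
[TVW]:[LNV] = -1:-3 = 1/3

[TVW]:[LNV] = 1/3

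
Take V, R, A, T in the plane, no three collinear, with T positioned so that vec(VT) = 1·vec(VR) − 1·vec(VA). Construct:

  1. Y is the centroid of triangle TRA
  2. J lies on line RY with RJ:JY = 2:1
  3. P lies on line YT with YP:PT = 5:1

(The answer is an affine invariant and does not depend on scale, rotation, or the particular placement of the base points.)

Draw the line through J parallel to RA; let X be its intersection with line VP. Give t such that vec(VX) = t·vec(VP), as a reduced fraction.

Choose coordinates V = (0, 0), R = (1, 0), A = (0, 1), T = (1, -1).
1. Y is the centroid of triangle TRA ⇒ Y = (2/3, 0)
2. J lies on line RY with RJ:JY = 2:1 ⇒ J = (7/9, 0)
3. P lies on line YT with YP:PT = 5:1 ⇒ P = (17/18, -5/6)
through J parallel to RA: direction (-1, 1); meets VP at X = (119/18, -35/6)
X = V + t·(P−V) with t = 7

t = 7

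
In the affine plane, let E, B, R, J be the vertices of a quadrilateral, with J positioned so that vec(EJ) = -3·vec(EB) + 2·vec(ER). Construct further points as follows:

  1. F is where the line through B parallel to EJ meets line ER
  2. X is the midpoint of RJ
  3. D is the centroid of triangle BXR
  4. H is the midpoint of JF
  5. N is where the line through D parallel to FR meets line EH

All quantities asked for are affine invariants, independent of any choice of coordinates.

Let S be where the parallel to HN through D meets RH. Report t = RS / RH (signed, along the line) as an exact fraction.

Choose coordinates E = (0, 0), B = (1, 0), R = (0, 1), J = (-3, 2).
1. F is where the line through B parallel to EJ meets line ER ⇒ F = (0, 2/3)
2. X is the midpoint of RJ ⇒ X = (-3/2, 3/2)
3. D is the centroid of triangle BXR ⇒ D = (-1/6, 5/6)
4. H is the midpoint of JF ⇒ H = (-3/2, 4/3)
5. N is where the line through D parallel to FR meets line EH ⇒ N = (-1/6, 4/27)
through D parallel to HN: direction (4/3, -32/27); meets RH at S = (-17/36, 179/162)
S = R + t·(H−R) with t = 17/54

t = 17/54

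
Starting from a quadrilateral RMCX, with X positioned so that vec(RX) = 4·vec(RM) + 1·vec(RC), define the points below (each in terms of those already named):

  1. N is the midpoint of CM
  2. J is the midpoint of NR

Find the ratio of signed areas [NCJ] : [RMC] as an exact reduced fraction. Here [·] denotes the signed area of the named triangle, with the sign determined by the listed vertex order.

Choose coordinates R = (0, 0), M = (1, 0), C = (0, 1), X = (4, 1).
1. N is the midpoint of CM ⇒ N = (1/2, 1/2)
2. J is the midpoint of NR ⇒ J = (1/4, 1/4)
2·[NCJ] = 1/4, 2·[RMC] = 1
[NCJ]:[RMC] = 1/4:1 = 1/4

[NCJ]:[RMC] = 1/4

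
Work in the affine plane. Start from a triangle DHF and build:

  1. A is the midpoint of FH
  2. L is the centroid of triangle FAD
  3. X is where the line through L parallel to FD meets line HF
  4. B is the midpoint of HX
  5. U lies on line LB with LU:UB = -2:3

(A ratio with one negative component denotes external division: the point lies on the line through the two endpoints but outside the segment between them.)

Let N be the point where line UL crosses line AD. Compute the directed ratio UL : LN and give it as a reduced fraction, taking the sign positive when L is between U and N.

Assign D = (0, 0), H = (1, 0), F = (0, 1) — the answer is frame-independent, so this choice is without loss of generality.
1. A is the midpoint of FH ⇒ A = (1/2, 1/2)
2. L is the centroid of triangle FAD ⇒ L = (1/6, 1/2)
3. X is where the line through L parallel to FD meets line HF ⇒ X = (1/6, 5/6)
4. B is the midpoint of HX ⇒ B = (7/12, 5/12)
5. U lies on line LB with LU:UB = -2:3 ⇒ U = (-2/3, 2/3)
line UL meets AD at N = (4/9, 4/9)
L = U + t·(N−U) with t = 3/4, so UL:LN = 3/4:1/4

UL:LN = 3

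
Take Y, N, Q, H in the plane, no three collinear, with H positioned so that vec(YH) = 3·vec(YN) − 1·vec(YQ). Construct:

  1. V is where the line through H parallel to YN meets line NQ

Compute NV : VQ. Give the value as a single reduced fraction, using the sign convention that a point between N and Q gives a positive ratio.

Assign Y = (0, 0), N = (1, 0), Q = (0, 1), H = (3, -1) — the answer is frame-independent, so this choice is without loss of generality.
1. V is where the line through H parallel to YN meets line NQ ⇒ V = (2, -1)
V = N + t·(Q−N) with t = -1, so NV:VQ = t:(1−t) = -1:2

NV:VQ = -1/2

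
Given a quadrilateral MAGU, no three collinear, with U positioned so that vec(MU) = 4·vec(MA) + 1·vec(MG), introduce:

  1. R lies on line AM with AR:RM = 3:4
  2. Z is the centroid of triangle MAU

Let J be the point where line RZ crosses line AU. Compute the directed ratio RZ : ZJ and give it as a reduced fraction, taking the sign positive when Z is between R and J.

Assign M = (0, 0), A = (1, 0), G = (0, 1), U = (4, 1) — the answer is frame-independent, so this choice is without loss of generality.
1. R lies on line AM with AR:RM = 3:4 ⇒ R = (4/7, 0)
2. Z is the centroid of triangle MAU ⇒ Z = (5/3, 1/3)
line RZ meets AU at J = (11/2, 3/2)
Z = R + t·(J−R) with t = 2/9, so RZ:ZJ = 2/9:7/9

RZ:ZJ = 2/7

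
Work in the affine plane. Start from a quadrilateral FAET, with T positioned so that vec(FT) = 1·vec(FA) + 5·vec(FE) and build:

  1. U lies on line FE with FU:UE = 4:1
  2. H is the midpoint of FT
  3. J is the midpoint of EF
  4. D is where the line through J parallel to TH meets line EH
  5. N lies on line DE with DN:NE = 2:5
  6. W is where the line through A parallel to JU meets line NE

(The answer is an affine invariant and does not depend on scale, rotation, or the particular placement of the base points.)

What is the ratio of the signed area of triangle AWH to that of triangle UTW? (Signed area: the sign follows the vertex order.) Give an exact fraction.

[AWH]:[UTW] = -2

Assign F = (0, 0), A = (1, 0), E = (0, 1), T = (1, 5) — the answer is frame-independent, so this choice is without loss of generality.
1. U lies on line FE with FU:UE = 4:1 ⇒ U = (0, 4/5)
2. H is the midpoint of FT ⇒ H = (1/2, 5/2)
3. J is the midpoint of EF ⇒ J = (0, 1/2)
4. D is where the line through J parallel to TH meets line EH ⇒ D = (1/4, 7/4)
5. N lies on line DE with DN:NE = 2:5 ⇒ N = (5/28, 43/28)
6. W is where the line through A parallel to JU meets line NE ⇒ W = (1, 4)
2·[AWH] = 2, 2·[UTW] = -1
[AWH]:[UTW] = 2:-1 = -2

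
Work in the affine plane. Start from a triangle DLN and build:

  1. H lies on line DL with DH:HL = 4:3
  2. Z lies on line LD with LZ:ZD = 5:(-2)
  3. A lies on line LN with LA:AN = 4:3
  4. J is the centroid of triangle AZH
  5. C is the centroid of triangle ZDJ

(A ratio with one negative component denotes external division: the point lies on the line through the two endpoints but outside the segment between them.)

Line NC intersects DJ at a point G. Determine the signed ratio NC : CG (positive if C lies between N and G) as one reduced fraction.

NC:CG = 13/8

Work in coordinates with D = (0, 0), L = (1, 0), N = (0, 1).
1. H lies on line DL with DH:HL = 4:3 ⇒ H = (4/7, 0)
2. Z lies on line LD with LZ:ZD = 5:(-2) ⇒ Z = (-2/3, 0)
3. A lies on line LN with LA:AN = 4:3 ⇒ A = (3/7, 4/7)
4. J is the centroid of triangle AZH ⇒ J = (1/9, 4/21)
5. C is the centroid of triangle ZDJ ⇒ C = (-5/27, 4/63)
line NC meets DJ at G = (-35/117, -20/39)
C = N + t·(G−N) with t = 13/21, so NC:CG = 13/21:8/21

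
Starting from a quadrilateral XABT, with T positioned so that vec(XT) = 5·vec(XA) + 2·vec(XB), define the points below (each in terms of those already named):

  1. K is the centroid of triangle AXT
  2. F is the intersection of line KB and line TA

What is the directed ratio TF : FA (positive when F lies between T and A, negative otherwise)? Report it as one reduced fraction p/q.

Choose coordinates X = (0, 0), A = (1, 0), B = (0, 1), T = (5, 2).
1. K is the centroid of triangle AXT ⇒ K = (2, 2/3)
2. F is the intersection of line KB and line TA ⇒ F = (9/4, 5/8)
F = T + t·(A−T) with t = 11/16, so TF:FA = t:(1−t) = 11/16:5/16

TF:FA = 11/5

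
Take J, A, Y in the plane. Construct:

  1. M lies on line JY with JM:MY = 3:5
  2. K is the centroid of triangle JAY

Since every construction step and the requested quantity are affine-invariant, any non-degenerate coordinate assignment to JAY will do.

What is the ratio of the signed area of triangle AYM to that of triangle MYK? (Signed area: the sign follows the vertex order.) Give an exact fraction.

[AYM]:[MYK] = -3

Assign J = (0, 0), A = (1, 0), Y = (0, 1) — the answer is frame-independent, so this choice is without loss of generality.
1. M lies on line JY with JM:MY = 3:5 ⇒ M = (0, 3/8)
2. K is the centroid of triangle JAY ⇒ K = (1/3, 1/3)
2·[AYM] = 5/8, 2·[MYK] = -5/24
[AYM]:[MYK] = 5/8:-5/24 = -3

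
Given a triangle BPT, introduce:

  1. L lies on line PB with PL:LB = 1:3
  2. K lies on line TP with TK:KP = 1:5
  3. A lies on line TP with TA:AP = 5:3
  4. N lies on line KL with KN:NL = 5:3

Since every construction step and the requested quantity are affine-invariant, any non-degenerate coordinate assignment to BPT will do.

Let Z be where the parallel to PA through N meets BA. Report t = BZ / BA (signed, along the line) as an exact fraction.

t = 27/32

Assign B = (0, 0), P = (1, 0), T = (0, 1) — the answer is frame-independent, so this choice is without loss of generality.
1. L lies on line PB with PL:LB = 1:3 ⇒ L = (3/4, 0)
2. K lies on line TP with TK:KP = 1:5 ⇒ K = (1/6, 5/6)
3. A lies on line TP with TA:AP = 5:3 ⇒ A = (5/8, 3/8)
4. N lies on line KL with KN:NL = 5:3 ⇒ N = (17/32, 5/16)
through N parallel to PA: direction (-3/8, 3/8); meets BA at Z = (135/256, 81/256)
Z = B + t·(A−B) with t = 27/32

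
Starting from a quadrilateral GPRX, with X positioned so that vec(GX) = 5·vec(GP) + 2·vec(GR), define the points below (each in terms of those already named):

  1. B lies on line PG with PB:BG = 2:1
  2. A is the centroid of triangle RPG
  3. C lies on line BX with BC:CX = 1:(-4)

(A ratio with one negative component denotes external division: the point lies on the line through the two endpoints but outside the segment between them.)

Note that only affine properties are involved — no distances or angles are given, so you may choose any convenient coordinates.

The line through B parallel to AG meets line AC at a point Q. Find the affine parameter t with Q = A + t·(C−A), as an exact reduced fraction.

t = -3/5

Choose coordinates G = (0, 0), P = (1, 0), R = (0, 1), X = (5, 2).
1. B lies on line PG with PB:BG = 2:1 ⇒ B = (1/3, 0)
2. A is the centroid of triangle RPG ⇒ A = (1/3, 1/3)
3. C lies on line BX with BC:CX = 1:(-4) ⇒ C = (-11/9, -2/3)
through B parallel to AG: direction (-1/3, -1/3); meets AC at Q = (19/15, 14/15)
Q = A + t·(C−A) with t = -3/5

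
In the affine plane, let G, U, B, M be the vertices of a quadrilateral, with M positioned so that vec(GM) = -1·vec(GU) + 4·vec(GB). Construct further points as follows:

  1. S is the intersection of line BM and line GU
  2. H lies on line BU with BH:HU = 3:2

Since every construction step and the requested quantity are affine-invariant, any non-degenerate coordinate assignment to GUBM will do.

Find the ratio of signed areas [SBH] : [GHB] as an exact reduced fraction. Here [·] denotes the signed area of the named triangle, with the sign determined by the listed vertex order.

Choose coordinates G = (0, 0), U = (1, 0), B = (0, 1), M = (-1, 4).
1. S is the intersection of line BM and line GU ⇒ S = (1/3, 0)
2. H lies on line BU with BH:HU = 3:2 ⇒ H = (3/5, 2/5)
2·[SBH] = -2/5, 2·[GHB] = 3/5
[SBH]:[GHB] = -2/5:3/5 = -2/3

[SBH]:[GHB] = -2/3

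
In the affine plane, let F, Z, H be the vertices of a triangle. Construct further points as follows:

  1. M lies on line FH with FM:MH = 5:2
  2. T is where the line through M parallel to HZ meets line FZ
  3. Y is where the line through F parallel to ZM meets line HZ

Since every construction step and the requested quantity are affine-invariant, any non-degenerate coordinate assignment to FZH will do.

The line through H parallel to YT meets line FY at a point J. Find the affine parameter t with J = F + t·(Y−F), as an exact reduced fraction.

t = 39/25

Set F = (0, 0), Z = (1, 0), H = (0, 1); any affine frame gives the same invariant.
1. M lies on line FH with FM:MH = 5:2 ⇒ M = (0, 5/7)
2. T is where the line through M parallel to HZ meets line FZ ⇒ T = (5/7, 0)
3. Y is where the line through F parallel to ZM meets line HZ ⇒ Y = (7/2, -5/2)
through H parallel to YT: direction (-39/14, 5/2); meets FY at J = (273/50, -39/10)
J = F + t·(Y−F) with t = 39/25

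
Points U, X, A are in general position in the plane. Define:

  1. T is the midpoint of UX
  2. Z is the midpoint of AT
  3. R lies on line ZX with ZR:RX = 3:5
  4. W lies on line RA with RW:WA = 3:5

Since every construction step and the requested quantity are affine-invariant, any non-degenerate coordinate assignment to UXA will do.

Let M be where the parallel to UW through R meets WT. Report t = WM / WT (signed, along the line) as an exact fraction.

Choose coordinates U = (0, 0), X = (1, 0), A = (0, 1).
1. T is the midpoint of UX ⇒ T = (1/2, 0)
2. Z is the midpoint of AT ⇒ Z = (1/4, 1/2)
3. R lies on line ZX with ZR:RX = 3:5 ⇒ R = (17/32, 5/16)
4. W lies on line RA with RW:WA = 3:5 ⇒ W = (85/256, 73/128)
through R parallel to UW: direction (85/256, 73/128); meets WT at M = (4199/9344, 11/64)
M = W + t·(T−W) with t = 51/73

t = 51/73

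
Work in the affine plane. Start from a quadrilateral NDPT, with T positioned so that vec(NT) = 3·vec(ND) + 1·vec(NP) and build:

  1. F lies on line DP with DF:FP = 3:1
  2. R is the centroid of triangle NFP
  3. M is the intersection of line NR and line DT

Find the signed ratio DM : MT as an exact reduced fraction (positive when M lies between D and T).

DM:MT = -7/20

Work in coordinates with N = (0, 0), D = (1, 0), P = (0, 1), T = (3, 1).
1. F lies on line DP with DF:FP = 3:1 ⇒ F = (1/4, 3/4)
2. R is the centroid of triangle NFP ⇒ R = (1/12, 7/12)
3. M is the intersection of line NR and line DT ⇒ M = (-1/13, -7/13)
M = D + t·(T−D) with t = -7/13, so DM:MT = t:(1−t) = -7/13:20/13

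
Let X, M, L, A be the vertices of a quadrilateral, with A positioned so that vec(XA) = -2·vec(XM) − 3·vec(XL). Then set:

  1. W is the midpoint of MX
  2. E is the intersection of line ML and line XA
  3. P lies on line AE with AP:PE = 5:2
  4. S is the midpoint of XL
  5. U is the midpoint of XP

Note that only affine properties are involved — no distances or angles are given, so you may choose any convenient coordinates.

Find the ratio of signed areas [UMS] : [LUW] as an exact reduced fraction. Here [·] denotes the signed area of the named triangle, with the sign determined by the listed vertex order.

[UMS]:[LUW] = 22/21

Assign X = (0, 0), M = (1, 0), L = (0, 1), A = (-2, -3) — the answer is frame-independent, so this choice is without loss of generality.
1. W is the midpoint of MX ⇒ W = (1/2, 0)
2. E is the intersection of line ML and line XA ⇒ E = (2/5, 3/5)
3. P lies on line AE with AP:PE = 5:2 ⇒ P = (-2/7, -3/7)
4. S is the midpoint of XL ⇒ S = (0, 1/2)
5. U is the midpoint of XP ⇒ U = (-1/7, -3/14)
2·[UMS] = 11/14, 2·[LUW] = 3/4
[UMS]:[LUW] = 11/14:3/4 = 22/21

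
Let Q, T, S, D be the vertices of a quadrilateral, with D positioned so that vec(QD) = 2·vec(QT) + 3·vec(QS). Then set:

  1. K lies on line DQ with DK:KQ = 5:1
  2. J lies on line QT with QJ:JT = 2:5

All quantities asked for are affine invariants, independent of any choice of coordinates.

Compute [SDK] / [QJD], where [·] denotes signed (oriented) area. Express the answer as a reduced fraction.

Set Q = (0, 0), T = (1, 0), S = (0, 1), D = (2, 3); any affine frame gives the same invariant.
1. K lies on line DQ with DK:KQ = 5:1 ⇒ K = (1/3, 1/2)
2. J lies on line QT with QJ:JT = 2:5 ⇒ J = (2/7, 0)
2·[SDK] = -5/3, 2·[QJD] = 6/7
[SDK]:[QJD] = -5/3:6/7 = -35/18

[SDK]:[QJD] = -35/18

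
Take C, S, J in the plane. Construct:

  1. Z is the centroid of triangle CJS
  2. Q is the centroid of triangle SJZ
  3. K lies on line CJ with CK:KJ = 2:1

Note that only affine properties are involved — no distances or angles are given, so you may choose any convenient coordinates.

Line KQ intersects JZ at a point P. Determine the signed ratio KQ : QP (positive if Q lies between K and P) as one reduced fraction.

KQ:QP = -2

Assign C = (0, 0), S = (1, 0), J = (0, 1) — the answer is frame-independent, so this choice is without loss of generality.
1. Z is the centroid of triangle CJS ⇒ Z = (1/3, 1/3)
2. Q is the centroid of triangle SJZ ⇒ Q = (4/9, 4/9)
3. K lies on line CJ with CK:KJ = 2:1 ⇒ K = (0, 2/3)
line KQ meets JZ at P = (2/9, 5/9)
Q = K + t·(P−K) with t = 2, so KQ:QP = 2:-1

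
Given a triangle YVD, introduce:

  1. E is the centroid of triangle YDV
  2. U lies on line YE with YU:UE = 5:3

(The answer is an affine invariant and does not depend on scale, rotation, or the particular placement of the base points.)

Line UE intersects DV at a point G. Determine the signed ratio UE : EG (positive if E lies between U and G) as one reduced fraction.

UE:EG = 3/4

Assign Y = (0, 0), V = (1, 0), D = (0, 1) — the answer is frame-independent, so this choice is without loss of generality.
1. E is the centroid of triangle YDV ⇒ E = (1/3, 1/3)
2. U lies on line YE with YU:UE = 5:3 ⇒ U = (5/24, 5/24)
line UE meets DV at G = (1/2, 1/2)
E = U + t·(G−U) with t = 3/7, so UE:EG = 3/7:4/7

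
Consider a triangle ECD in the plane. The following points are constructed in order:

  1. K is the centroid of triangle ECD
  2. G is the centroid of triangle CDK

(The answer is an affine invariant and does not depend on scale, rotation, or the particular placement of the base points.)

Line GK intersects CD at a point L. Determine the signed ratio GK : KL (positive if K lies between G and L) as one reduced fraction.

GK:KL = -2/3

Work in coordinates with E = (0, 0), C = (1, 0), D = (0, 1).
1. K is the centroid of triangle ECD ⇒ K = (1/3, 1/3)
2. G is the centroid of triangle CDK ⇒ G = (4/9, 4/9)
line GK meets CD at L = (1/2, 1/2)
K = G + t·(L−G) with t = -2, so GK:KL = -2:3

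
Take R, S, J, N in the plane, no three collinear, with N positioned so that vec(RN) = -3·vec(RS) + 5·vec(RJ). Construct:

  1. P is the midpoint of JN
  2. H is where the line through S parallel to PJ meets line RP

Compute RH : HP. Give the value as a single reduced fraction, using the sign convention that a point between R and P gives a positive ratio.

RH:HP = -4

Set R = (0, 0), S = (1, 0), J = (0, 1), N = (-3, 5); any affine frame gives the same invariant.
1. P is the midpoint of JN ⇒ P = (-3/2, 3)
2. H is where the line through S parallel to PJ meets line RP ⇒ H = (-2, 4)
H = R + t·(P−R) with t = 4/3, so RH:HP = t:(1−t) = 4/3:-1/3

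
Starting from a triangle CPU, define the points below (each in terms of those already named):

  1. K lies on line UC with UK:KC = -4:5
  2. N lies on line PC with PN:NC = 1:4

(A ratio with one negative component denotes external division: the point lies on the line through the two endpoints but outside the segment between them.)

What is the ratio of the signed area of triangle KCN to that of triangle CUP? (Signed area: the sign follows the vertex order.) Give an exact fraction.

[KCN]:[CUP] = -4

Work in coordinates with C = (0, 0), P = (1, 0), U = (0, 1).
1. K lies on line UC with UK:KC = -4:5 ⇒ K = (0, 5)
2. N lies on line PC with PN:NC = 1:4 ⇒ N = (4/5, 0)
2·[KCN] = 4, 2·[CUP] = -1
[KCN]:[CUP] = 4:-1 = -4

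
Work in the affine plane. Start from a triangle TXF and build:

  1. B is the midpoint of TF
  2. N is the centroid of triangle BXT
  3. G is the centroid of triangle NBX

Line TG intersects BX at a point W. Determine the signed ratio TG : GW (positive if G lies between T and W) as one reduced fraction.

TG:GW = 8

Assign T = (0, 0), X = (1, 0), F = (0, 1) — the answer is frame-independent, so this choice is without loss of generality.
1. B is the midpoint of TF ⇒ B = (0, 1/2)
2. N is the centroid of triangle BXT ⇒ N = (1/3, 1/6)
3. G is the centroid of triangle NBX ⇒ G = (4/9, 2/9)
line TG meets BX at W = (1/2, 1/4)
G = T + t·(W−T) with t = 8/9, so TG:GW = 8/9:1/9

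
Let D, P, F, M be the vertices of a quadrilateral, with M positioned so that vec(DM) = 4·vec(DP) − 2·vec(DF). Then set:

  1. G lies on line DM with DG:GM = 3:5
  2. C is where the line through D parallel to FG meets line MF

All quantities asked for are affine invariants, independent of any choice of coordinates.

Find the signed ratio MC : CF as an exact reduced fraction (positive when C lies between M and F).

Choose coordinates D = (0, 0), P = (1, 0), F = (0, 1), M = (4, -2).
1. G lies on line DM with DG:GM = 3:5 ⇒ G = (3/2, -3/4)
2. C is where the line through D parallel to FG meets line MF ⇒ C = (-12/5, 14/5)
C = M + t·(F−M) with t = 8/5, so MC:CF = t:(1−t) = 8/5:-3/5

MC:CF = -8/3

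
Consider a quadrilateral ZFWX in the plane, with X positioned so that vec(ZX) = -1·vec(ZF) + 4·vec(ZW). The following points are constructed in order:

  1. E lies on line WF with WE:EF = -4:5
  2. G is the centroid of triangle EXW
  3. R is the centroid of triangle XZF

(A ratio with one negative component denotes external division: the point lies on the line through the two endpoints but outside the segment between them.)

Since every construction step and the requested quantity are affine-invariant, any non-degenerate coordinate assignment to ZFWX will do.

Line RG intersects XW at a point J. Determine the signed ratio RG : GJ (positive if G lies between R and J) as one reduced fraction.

Assign Z = (0, 0), F = (1, 0), W = (0, 1), X = (-1, 4) — the answer is frame-independent, so this choice is without loss of generality.
1. E lies on line WF with WE:EF = -4:5 ⇒ E = (-4, 5)
2. G is the centroid of triangle EXW ⇒ G = (-5/3, 10/3)
3. R is the centroid of triangle XZF ⇒ R = (0, 4/3)
line RG meets XW at J = (-5/27, 14/9)
G = R + t·(J−R) with t = 9, so RG:GJ = 9:-8

RG:GJ = -9/8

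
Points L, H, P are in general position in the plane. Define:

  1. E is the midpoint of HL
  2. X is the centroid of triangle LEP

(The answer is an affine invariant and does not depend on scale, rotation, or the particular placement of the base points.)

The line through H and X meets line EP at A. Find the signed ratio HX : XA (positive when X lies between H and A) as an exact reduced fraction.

HX:XA = -4

Assign L = (0, 0), H = (1, 0), P = (0, 1) — the answer is frame-independent, so this choice is without loss of generality.
1. E is the midpoint of HL ⇒ E = (1/2, 0)
2. X is the centroid of triangle LEP ⇒ X = (1/6, 1/3)
line HX meets EP at A = (3/8, 1/4)
X = H + t·(A−H) with t = 4/3, so HX:XA = 4/3:-1/3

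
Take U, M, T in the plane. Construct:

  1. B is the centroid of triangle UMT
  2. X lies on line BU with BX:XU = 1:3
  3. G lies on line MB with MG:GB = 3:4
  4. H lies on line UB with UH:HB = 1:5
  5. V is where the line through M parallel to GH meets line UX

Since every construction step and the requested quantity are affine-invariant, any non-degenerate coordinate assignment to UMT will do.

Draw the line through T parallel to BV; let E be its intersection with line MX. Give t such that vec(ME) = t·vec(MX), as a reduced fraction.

Choose coordinates U = (0, 0), M = (1, 0), T = (0, 1).
1. B is the centroid of triangle UMT ⇒ B = (1/3, 1/3)
2. X lies on line BU with BX:XU = 1:3 ⇒ X = (1/4, 1/4)
3. G lies on line MB with MG:GB = 3:4 ⇒ G = (5/7, 1/7)
4. H lies on line UB with UH:HB = 1:5 ⇒ H = (1/18, 1/18)
5. V is where the line through M parallel to GH meets line UX ⇒ V = (-11/72, -11/72)
through T parallel to BV: direction (-35/72, -35/72); meets MX at E = (-1/2, 1/2)
E = M + t·(X−M) with t = 2

t = 2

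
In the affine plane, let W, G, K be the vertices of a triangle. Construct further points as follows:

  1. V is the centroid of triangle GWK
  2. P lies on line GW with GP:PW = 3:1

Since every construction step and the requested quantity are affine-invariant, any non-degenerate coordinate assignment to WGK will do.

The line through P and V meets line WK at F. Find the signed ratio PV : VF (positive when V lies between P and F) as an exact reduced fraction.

Work in coordinates with W = (0, 0), G = (1, 0), K = (0, 1).
1. V is the centroid of triangle GWK ⇒ V = (1/3, 1/3)
2. P lies on line GW with GP:PW = 3:1 ⇒ P = (1/4, 0)
line PV meets WK at F = (0, -1)
V = P + t·(F−P) with t = -1/3, so PV:VF = -1/3:4/3

PV:VF = -1/4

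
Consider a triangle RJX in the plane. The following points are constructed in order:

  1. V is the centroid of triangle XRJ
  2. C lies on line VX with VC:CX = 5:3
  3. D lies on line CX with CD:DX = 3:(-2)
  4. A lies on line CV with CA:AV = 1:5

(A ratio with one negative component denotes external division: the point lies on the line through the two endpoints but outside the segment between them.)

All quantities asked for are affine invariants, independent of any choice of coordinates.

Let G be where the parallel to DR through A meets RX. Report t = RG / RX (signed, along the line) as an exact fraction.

t = 59/36

Work in coordinates with R = (0, 0), J = (1, 0), X = (0, 1).
1. V is the centroid of triangle XRJ ⇒ V = (1/3, 1/3)
2. C lies on line VX with VC:CX = 5:3 ⇒ C = (1/8, 3/4)
3. D lies on line CX with CD:DX = 3:(-2) ⇒ D = (-1/4, 3/2)
4. A lies on line CV with CA:AV = 1:5 ⇒ A = (23/144, 49/72)
through A parallel to DR: direction (1/4, -3/2); meets RX at G = (0, 59/36)
G = R + t·(X−R) with t = 59/36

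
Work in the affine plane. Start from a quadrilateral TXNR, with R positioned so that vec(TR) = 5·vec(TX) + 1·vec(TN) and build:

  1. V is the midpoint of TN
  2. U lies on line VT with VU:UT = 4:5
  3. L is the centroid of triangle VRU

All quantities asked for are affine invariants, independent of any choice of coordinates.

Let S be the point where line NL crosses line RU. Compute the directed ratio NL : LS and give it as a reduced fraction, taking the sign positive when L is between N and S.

NL:LS = 35/4

Assign T = (0, 0), X = (1, 0), N = (0, 1), R = (5, 1) — the answer is frame-independent, so this choice is without loss of generality.
1. V is the midpoint of TN ⇒ V = (0, 1/2)
2. U lies on line VT with VU:UT = 4:5 ⇒ U = (0, 5/18)
3. L is the centroid of triangle VRU ⇒ L = (5/3, 16/27)
line NL meets RU at S = (13/7, 172/315)
L = N + t·(S−N) with t = 35/39, so NL:LS = 35/39:4/39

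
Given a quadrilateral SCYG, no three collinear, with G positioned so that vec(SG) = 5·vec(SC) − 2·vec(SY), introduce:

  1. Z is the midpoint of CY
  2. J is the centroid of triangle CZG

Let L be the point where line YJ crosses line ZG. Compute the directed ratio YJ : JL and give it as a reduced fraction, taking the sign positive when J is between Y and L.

Work in coordinates with S = (0, 0), C = (1, 0), Y = (0, 1), G = (5, -2).
1. Z is the midpoint of CY ⇒ Z = (1/2, 1/2)
2. J is the centroid of triangle CZG ⇒ J = (13/6, -1/2)
line YJ meets ZG at L = (13/8, -1/8)
J = Y + t·(L−Y) with t = 4/3, so YJ:JL = 4/3:-1/3

YJ:JL = -4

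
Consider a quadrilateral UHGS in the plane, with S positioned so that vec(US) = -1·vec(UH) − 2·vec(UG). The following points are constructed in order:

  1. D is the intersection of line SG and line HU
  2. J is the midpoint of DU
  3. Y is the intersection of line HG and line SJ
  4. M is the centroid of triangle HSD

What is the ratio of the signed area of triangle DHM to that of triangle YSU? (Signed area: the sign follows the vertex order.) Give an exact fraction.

Work in coordinates with U = (0, 0), H = (1, 0), G = (0, 1), S = (-1, -2).
1. D is the intersection of line SG and line HU ⇒ D = (-1/3, 0)
2. J is the midpoint of DU ⇒ J = (-1/6, 0)
3. Y is the intersection of line HG and line SJ ⇒ Y = (3/17, 14/17)
4. M is the centroid of triangle HSD ⇒ M = (-1/9, -2/3)
2·[DHM] = -8/9, 2·[YSU] = 8/17
[DHM]:[YSU] = -8/9:8/17 = -17/9

[DHM]:[YSU] = -17/9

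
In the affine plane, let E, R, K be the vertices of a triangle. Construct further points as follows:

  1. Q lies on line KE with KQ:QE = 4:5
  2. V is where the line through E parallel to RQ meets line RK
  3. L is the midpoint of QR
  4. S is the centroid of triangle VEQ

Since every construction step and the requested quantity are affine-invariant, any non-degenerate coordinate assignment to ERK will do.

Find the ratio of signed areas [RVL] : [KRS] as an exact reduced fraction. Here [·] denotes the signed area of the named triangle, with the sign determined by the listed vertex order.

[RVL]:[KRS] = 15/26

Choose coordinates E = (0, 0), R = (1, 0), K = (0, 1).
1. Q lies on line KE with KQ:QE = 4:5 ⇒ Q = (0, 5/9)
2. V is where the line through E parallel to RQ meets line RK ⇒ V = (9/4, -5/4)
3. L is the midpoint of QR ⇒ L = (1/2, 5/18)
4. S is the centroid of triangle VEQ ⇒ S = (3/4, -25/108)
2·[RVL] = -5/18, 2·[KRS] = -13/27
[RVL]:[KRS] = -5/18:-13/27 = 15/26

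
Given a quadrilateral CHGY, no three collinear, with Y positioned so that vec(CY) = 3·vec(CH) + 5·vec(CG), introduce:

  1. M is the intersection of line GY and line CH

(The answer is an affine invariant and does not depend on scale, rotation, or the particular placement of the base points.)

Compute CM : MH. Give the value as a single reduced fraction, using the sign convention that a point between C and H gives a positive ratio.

Set C = (0, 0), H = (1, 0), G = (0, 1), Y = (3, 5); any affine frame gives the same invariant.
1. M is the intersection of line GY and line CH ⇒ M = (-3/4, 0)
M = C + t·(H−C) with t = -3/4, so CM:MH = t:(1−t) = -3/4:7/4

CM:MH = -3/7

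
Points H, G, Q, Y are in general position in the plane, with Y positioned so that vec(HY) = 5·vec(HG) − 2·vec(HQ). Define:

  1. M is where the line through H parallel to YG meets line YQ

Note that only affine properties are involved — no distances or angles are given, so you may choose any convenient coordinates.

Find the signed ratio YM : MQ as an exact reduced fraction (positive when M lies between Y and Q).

Assign H = (0, 0), G = (1, 0), Q = (0, 1), Y = (5, -2) — the answer is frame-independent, so this choice is without loss of generality.
1. M is where the line through H parallel to YG meets line YQ ⇒ M = (10, -5)
M = Y + t·(Q−Y) with t = -1, so YM:MQ = t:(1−t) = -1:2

YM:MQ = -1/2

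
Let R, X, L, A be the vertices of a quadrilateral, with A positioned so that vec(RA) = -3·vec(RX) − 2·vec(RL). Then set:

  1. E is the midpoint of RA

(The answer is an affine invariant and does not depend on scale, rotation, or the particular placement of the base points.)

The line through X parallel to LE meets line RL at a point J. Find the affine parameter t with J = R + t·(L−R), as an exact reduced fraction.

Set R = (0, 0), X = (1, 0), L = (0, 1), A = (-3, -2); any affine frame gives the same invariant.
1. E is the midpoint of RA ⇒ E = (-3/2, -1)
through X parallel to LE: direction (-3/2, -2); meets RL at J = (0, -4/3)
J = R + t·(L−R) with t = -4/3

t = -4/3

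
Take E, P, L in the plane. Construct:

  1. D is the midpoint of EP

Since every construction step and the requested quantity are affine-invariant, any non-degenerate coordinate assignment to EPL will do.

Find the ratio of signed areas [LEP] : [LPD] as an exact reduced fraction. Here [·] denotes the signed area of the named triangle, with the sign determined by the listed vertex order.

[LEP]:[LPD] = -2

Choose coordinates E = (0, 0), P = (1, 0), L = (0, 1).
1. D is the midpoint of EP ⇒ D = (1/2, 0)
2·[LEP] = 1, 2·[LPD] = -1/2
[LEP]:[LPD] = 1:-1/2 = -2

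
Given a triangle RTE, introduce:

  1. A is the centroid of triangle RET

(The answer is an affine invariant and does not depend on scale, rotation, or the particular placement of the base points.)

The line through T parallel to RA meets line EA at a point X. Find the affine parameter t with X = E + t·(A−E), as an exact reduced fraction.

t = 2

Set R = (0, 0), T = (1, 0), E = (0, 1); any affine frame gives the same invariant.
1. A is the centroid of triangle RET ⇒ A = (1/3, 1/3)
through T parallel to RA: direction (1/3, 1/3); meets EA at X = (2/3, -1/3)
X = E + t·(A−E) with t = 2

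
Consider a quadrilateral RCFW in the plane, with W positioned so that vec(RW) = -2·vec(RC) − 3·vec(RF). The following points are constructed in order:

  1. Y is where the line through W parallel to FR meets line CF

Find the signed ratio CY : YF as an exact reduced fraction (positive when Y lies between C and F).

CY:YF = -3/2

Assign R = (0, 0), C = (1, 0), F = (0, 1), W = (-2, -3) — the answer is frame-independent, so this choice is without loss of generality.
1. Y is where the line through W parallel to FR meets line CF ⇒ Y = (-2, 3)
Y = C + t·(F−C) with t = 3, so CY:YF = t:(1−t) = 3:-2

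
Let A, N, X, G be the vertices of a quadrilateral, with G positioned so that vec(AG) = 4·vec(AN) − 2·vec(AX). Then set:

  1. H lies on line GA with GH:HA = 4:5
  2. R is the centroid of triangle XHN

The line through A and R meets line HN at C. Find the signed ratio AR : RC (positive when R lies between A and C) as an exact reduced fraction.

AR:RC = -31

Set A = (0, 0), N = (1, 0), X = (0, 1), G = (4, -2); any affine frame gives the same invariant.
1. H lies on line GA with GH:HA = 4:5 ⇒ H = (20/9, -10/9)
2. R is the centroid of triangle XHN ⇒ R = (29/27, -1/27)
line AR meets HN at C = (290/279, -10/279)
R = A + t·(C−A) with t = 31/30, so AR:RC = 31/30:-1/30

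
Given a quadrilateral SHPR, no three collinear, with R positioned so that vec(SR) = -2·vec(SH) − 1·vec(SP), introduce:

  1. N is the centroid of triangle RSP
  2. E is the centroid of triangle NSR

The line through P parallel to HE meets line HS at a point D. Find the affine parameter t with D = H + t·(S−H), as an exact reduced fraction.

Work in coordinates with S = (0, 0), H = (1, 0), P = (0, 1), R = (-2, -1).
1. N is the centroid of triangle RSP ⇒ N = (-2/3, 0)
2. E is the centroid of triangle NSR ⇒ E = (-8/9, -1/3)
through P parallel to HE: direction (-17/9, -1/3); meets HS at D = (-17/3, 0)
D = H + t·(S−H) with t = 20/3

t = 20/3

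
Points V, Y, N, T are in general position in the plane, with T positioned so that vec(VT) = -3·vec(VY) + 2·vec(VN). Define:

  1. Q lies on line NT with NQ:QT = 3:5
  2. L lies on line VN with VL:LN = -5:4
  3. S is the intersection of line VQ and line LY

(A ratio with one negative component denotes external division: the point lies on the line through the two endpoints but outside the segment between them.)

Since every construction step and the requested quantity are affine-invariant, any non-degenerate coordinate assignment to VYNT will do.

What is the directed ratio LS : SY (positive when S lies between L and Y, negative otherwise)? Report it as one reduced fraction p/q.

LS:SY = -45/11

Assign V = (0, 0), Y = (1, 0), N = (0, 1), T = (-3, 2) — the answer is frame-independent, so this choice is without loss of generality.
1. Q lies on line NT with NQ:QT = 3:5 ⇒ Q = (-9/8, 11/8)
2. L lies on line VN with VL:LN = -5:4 ⇒ L = (0, 5)
3. S is the intersection of line VQ and line LY ⇒ S = (45/34, -55/34)
S = L + t·(Y−L) with t = 45/34, so LS:SY = t:(1−t) = 45/34:-11/34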